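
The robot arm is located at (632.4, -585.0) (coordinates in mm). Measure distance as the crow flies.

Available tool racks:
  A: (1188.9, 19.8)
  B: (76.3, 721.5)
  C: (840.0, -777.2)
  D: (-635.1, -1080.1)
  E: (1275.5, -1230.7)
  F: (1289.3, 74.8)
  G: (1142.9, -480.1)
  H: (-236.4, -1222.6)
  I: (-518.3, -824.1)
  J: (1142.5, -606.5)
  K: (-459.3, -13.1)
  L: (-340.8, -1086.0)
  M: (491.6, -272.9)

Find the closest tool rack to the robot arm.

Distances from (632.4, -585.0):
A: √((556.5)² + (604.8)²) = √(309692.250 + 365783.040) = 821.9 mm
B: √((-556.1)² + (1306.5)²) = √(309247.210 + 1706942.250) = 1419.9 mm
C: √((207.6)² + (-192.2)²) = √(43097.760 + 36940.840) = 282.9 mm
D: √((-1267.5)² + (-495.1)²) = √(1606556.250 + 245124.010) = 1360.8 mm
E: √((643.1)² + (-645.7)²) = √(413577.610 + 416928.490) = 911.3 mm
F: √((656.9)² + (659.8)²) = √(431517.610 + 435336.040) = 931.0 mm
G: √((510.5)² + (104.9)²) = √(260610.250 + 11004.010) = 521.2 mm
H: √((-868.8)² + (-637.6)²) = √(754813.440 + 406533.760) = 1077.7 mm
I: √((-1150.7)² + (-239.1)²) = √(1324110.490 + 57168.810) = 1175.3 mm
J: √((510.1)² + (-21.5)²) = √(260202.010 + 462.250) = 510.6 mm
K: √((-1091.7)² + (571.9)²) = √(1191808.890 + 327069.610) = 1232.4 mm
L: √((-973.2)² + (-501.0)²) = √(947118.240 + 251001.000) = 1094.6 mm
M: √((-140.8)² + (312.1)²) = √(19824.640 + 97406.410) = 342.4 mm
Minimum: C at 282.9 mm.

C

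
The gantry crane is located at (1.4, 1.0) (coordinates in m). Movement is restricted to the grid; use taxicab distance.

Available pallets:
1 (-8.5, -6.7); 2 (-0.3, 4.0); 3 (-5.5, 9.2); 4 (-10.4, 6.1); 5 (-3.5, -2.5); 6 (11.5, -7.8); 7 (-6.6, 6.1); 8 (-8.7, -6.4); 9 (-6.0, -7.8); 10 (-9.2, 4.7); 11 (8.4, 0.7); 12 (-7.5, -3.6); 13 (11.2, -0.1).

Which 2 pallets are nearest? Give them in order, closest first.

Distances from (1.4, 1.0):
1: |-9.9| + |-7.7| = 9.9 + 7.7 = 17.6 m
2: |-1.7| + |3.0| = 1.7 + 3.0 = 4.7 m
3: |-6.9| + |8.2| = 6.9 + 8.2 = 15.1 m
4: |-11.8| + |5.1| = 11.8 + 5.1 = 16.9 m
5: |-4.9| + |-3.5| = 4.9 + 3.5 = 8.4 m
6: |10.1| + |-8.8| = 10.1 + 8.8 = 18.9 m
7: |-8.0| + |5.1| = 8.0 + 5.1 = 13.1 m
8: |-10.1| + |-7.4| = 10.1 + 7.4 = 17.5 m
9: |-7.4| + |-8.8| = 7.4 + 8.8 = 16.2 m
10: |-10.6| + |3.7| = 10.6 + 3.7 = 14.3 m
11: |7.0| + |-0.3| = 7.0 + 0.3 = 7.3 m
12: |-8.9| + |-4.6| = 8.9 + 4.6 = 13.5 m
13: |9.8| + |-1.1| = 9.8 + 1.1 = 10.9 m
Sorted: 2 (4.7 m) < 11 (7.3 m) < 5 (8.4 m) < 13 (10.9 m) < …

2, 11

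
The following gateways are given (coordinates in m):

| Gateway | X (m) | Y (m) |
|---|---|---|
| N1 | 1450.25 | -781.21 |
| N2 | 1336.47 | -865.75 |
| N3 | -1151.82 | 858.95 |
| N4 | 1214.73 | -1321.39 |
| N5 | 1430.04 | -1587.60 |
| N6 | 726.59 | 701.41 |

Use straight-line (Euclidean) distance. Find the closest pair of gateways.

Pairwise distances:
N1–N2: 141.75 m
N1–N3: 3075.86 m
N1–N4: 589.29 m
N1–N5: 806.64 m
N1–N6: 1649.80 m
N2–N3: 3027.57 m
N2–N4: 471.62 m
N2–N5: 727.89 m
N2–N6: 1681.65 m
N3–N4: 3217.83 m
N3–N5: 3556.91 m
N3–N6: 1885.00 m
N4–N5: 342.38 m
N4–N6: 2080.87 m
N5–N6: 2394.66 m
Closest pair: N1–N2 at 141.75 m.

N1 and N2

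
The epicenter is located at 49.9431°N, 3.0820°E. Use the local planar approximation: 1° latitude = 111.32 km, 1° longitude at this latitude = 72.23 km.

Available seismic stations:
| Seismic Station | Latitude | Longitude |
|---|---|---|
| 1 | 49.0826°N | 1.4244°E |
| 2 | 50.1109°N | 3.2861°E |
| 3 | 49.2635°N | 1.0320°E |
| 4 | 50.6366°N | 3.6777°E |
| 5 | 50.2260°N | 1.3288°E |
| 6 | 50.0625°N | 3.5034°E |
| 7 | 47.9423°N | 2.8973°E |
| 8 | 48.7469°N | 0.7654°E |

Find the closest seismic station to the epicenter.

2

Distances from 49.9431°N, 3.0820°E:
1: 153.3323 km
2: 23.7961 km
3: 166.2786 km
4: 88.3813 km
5: 130.4908 km
6: 33.2133 km
7: 223.1282 km
8: 213.8469 km
Minimum: 2 at 23.7961 km.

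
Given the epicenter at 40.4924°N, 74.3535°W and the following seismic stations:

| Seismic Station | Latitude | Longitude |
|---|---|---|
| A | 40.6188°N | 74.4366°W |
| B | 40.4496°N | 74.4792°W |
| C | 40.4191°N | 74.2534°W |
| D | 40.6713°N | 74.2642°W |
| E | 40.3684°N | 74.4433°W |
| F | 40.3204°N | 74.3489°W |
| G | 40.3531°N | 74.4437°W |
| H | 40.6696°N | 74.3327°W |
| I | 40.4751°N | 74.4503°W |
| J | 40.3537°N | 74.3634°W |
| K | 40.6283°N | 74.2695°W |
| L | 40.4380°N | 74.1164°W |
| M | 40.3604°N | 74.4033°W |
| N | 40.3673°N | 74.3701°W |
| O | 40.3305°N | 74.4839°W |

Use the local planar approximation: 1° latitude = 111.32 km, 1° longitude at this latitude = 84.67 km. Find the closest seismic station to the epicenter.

I

Distances from 40.4924°N, 74.3535°W:
A: 15.7320 km
B: 11.6608 km
C: 11.7650 km
D: 21.3022 km
E: 15.7592 km
F: 19.1510 km
G: 17.2856 km
H: 19.8044 km
I: 8.4193 km
J: 15.4628 km
K: 16.7168 km
L: 20.9688 km
M: 15.2873 km
N: 13.9969 km
O: 21.1358 km
Minimum: I at 8.4193 km.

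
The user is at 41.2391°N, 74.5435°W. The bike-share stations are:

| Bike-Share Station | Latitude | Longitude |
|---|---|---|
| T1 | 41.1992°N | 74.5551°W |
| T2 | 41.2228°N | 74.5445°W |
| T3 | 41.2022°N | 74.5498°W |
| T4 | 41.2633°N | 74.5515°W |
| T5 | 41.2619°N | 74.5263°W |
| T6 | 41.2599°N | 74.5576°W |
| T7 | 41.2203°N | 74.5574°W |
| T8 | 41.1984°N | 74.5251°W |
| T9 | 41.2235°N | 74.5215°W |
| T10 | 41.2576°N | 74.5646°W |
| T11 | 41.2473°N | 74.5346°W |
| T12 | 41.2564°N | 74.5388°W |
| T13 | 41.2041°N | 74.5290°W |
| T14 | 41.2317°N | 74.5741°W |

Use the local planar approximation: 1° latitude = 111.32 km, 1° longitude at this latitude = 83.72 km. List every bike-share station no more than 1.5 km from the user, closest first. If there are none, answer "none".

Distances from 41.2391°N, 74.5435°W:
T1: 4.5466 km
T2: 1.8164 km
T3: 4.1414 km
T4: 2.7760 km
T5: 2.9181 km
T6: 2.5990 km
T7: 2.3946 km
T8: 4.7854 km
T9: 2.5314 km
T10: 2.7132 km
T11: 1.1783 km
T12: 1.9656 km
T13: 4.0809 km
T14: 2.6910 km
Threshold 1.5 km: T11 (1.1783 km) is within range.

T11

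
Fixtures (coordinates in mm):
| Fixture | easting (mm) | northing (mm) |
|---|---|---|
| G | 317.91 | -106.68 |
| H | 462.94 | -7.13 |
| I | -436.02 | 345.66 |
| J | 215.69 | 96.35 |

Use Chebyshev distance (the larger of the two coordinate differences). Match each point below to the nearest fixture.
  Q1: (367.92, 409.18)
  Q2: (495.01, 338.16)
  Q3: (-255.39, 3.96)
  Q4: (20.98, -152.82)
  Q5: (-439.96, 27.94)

Q1→J; Q2→J; Q3→I; Q4→J; Q5→I

Q1 at (367.92, 409.18):
  G: 515.86 mm
  H: 416.31 mm
  I: 803.94 mm
  J: 312.83 mm
  → nearest: J (312.83 mm)
Q2 at (495.01, 338.16):
  G: 444.84 mm
  H: 345.29 mm
  I: 931.03 mm
  J: 279.32 mm
  → nearest: J (279.32 mm)
Q3 at (-255.39, 3.96):
  G: 573.30 mm
  H: 718.33 mm
  I: 341.70 mm
  J: 471.08 mm
  → nearest: I (341.70 mm)
Q4 at (20.98, -152.82):
  G: 296.93 mm
  H: 441.96 mm
  I: 498.48 mm
  J: 249.17 mm
  → nearest: J (249.17 mm)
Q5 at (-439.96, 27.94):
  G: 757.87 mm
  H: 902.90 mm
  I: 317.72 mm
  J: 655.65 mm
  → nearest: I (317.72 mm)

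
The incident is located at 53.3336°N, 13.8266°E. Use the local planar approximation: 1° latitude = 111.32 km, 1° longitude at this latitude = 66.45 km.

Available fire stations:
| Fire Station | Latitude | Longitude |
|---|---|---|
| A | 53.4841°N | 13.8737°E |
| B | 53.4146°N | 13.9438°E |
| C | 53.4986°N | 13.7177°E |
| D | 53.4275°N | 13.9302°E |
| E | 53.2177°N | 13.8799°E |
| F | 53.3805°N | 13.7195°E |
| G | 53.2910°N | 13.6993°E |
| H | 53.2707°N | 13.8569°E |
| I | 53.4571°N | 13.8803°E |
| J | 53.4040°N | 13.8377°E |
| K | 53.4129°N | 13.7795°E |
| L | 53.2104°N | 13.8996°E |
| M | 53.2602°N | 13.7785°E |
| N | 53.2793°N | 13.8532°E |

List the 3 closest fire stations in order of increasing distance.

N, H, J

Distances from 53.3336°N, 13.8266°E:
A: 17.0435 km
B: 11.9146 km
C: 19.7419 km
D: 12.5163 km
E: 13.3793 km
F: 8.8265 km
G: 9.6977 km
H: 7.2858 km
I: 14.2036 km
J: 7.8716 km
K: 9.3661 km
L: 14.5472 km
M: 8.7738 km
N: 6.2978 km
Sorted: N (6.2978 km) < H (7.2858 km) < J (7.8716 km) < M (8.7738 km) < F (8.8265 km) < …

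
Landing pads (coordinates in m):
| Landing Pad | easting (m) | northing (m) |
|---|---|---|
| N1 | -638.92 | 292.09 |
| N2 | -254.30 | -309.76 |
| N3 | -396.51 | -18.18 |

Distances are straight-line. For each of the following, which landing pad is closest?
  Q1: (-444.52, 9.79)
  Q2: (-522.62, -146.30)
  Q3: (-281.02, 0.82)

Q1 at (-444.52, 9.79):
  N1: √((-194.40)² + (282.30)²) = √(37791.3600 + 79693.2900) = 342.76 m
  N2: √((190.22)² + (-319.55)²) = √(36183.6484 + 102112.2025) = 371.88 m
  N3: √((48.01)² + (-27.97)²) = √(2304.9601 + 782.3209) = 55.56 m
  → nearest: N3 (55.56 m)
Q2 at (-522.62, -146.30):
  N1: √((-116.30)² + (438.39)²) = √(13525.6900 + 192185.7921) = 453.55 m
  N2: √((268.32)² + (-163.46)²) = √(71995.6224 + 26719.1716) = 314.19 m
  N3: √((126.11)² + (128.12)²) = √(15903.7321 + 16414.7344) = 179.77 m
  → nearest: N3 (179.77 m)
Q3 at (-281.02, 0.82):
  N1: √((-357.90)² + (291.27)²) = √(128092.4100 + 84838.2129) = 461.44 m
  N2: √((26.72)² + (-310.58)²) = √(713.9584 + 96459.9364) = 311.73 m
  N3: √((-115.49)² + (-19.00)²) = √(13337.9401 + 361.0000) = 117.04 m
  → nearest: N3 (117.04 m)

Q1→N3; Q2→N3; Q3→N3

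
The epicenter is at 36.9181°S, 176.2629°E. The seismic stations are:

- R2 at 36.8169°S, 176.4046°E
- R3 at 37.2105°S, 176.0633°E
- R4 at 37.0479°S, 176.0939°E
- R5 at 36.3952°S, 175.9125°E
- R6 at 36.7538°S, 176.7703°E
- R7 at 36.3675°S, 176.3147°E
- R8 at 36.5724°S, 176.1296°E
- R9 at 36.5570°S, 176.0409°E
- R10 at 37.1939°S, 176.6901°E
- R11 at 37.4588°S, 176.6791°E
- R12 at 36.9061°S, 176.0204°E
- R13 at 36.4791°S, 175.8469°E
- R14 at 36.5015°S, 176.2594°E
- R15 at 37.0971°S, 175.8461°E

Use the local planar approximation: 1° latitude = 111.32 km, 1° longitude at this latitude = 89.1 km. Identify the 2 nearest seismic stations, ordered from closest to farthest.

Distances from 36.9181°S, 176.2629°E:
R2: √((0.1012·111.32)² + (0.1417·89.1)²) = √(126.913383 + 159.402493) = 16.9209 km
R3: √((-0.2924·111.32)² + (-0.1996·89.1)²) = √(1059.500417 + 316.283461) = 37.0916 km
R4: √((-0.1298·111.32)² + (-0.1690·89.1)²) = √(208.783311 + 226.740352) = 20.8692 km
R5: √((0.5229·111.32)² + (-0.3504·89.1)²) = √(3388.314224 + 974.728362) = 66.0533 km
R6: √((0.1643·111.32)² + (0.5074·89.1)²) = √(334.519564 + 2043.884423) = 48.7689 km
R7: √((0.5506·111.32)² + (0.0518·89.1)²) = √(3756.806351 + 21.301733) = 61.4663 km
R8: √((0.3457·111.32)² + (-0.1333·89.1)²) = √(1480.966226 + 141.063842) = 40.2744 km
R9: √((0.3611·111.32)² + (-0.2220·89.1)²) = √(1615.851226 + 391.256312) = 44.8008 km
R10: √((-0.2758·111.32)² + (0.4272·89.1)²) = √(942.616243 + 1448.831555) = 48.9024 km
R11: √((-0.5407·111.32)² + (0.4162·89.1)²) = √(3622.923256 + 1375.180039) = 70.6973 km
R12: √((0.0120·111.32)² + (-0.2425·89.1)²) = √(1.784469 + 466.851646) = 21.6480 km
R13: √((0.4390·111.32)² + (-0.4160·89.1)²) = √(2388.226075 + 1373.858703) = 61.3358 km
R14: √((0.4166·111.32)² + (-0.0035·89.1)²) = √(2150.725214 + 0.097250) = 46.3770 km
R15: √((-0.1790·111.32)² + (-0.4168·89.1)²) = √(397.056635 + 1379.147856) = 42.1450 km
Sorted: R2 (16.9209 km) < R4 (20.8692 km) < R12 (21.6480 km) < R3 (37.0916 km) < …

R2, R4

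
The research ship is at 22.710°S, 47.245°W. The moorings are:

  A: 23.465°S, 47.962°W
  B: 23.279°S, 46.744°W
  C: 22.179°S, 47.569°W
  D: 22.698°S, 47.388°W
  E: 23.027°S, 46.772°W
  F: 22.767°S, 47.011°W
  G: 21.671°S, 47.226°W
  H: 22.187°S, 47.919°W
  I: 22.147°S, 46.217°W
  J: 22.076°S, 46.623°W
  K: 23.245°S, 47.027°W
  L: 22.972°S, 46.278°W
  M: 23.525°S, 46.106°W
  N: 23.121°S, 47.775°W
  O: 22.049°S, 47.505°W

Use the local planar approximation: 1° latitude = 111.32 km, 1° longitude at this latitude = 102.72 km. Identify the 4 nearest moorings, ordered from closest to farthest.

Distances from 22.710°S, 47.245°W:
A: √((-0.755·111.32)² + (-0.717·102.72)²) = √(7063.83097 + 5424.35785) = 111.751 km
B: √((-0.569·111.32)² + (0.501·102.72)²) = √(4012.09242 + 2648.41155) = 81.612 km
C: √((0.531·111.32)² + (-0.324·102.72)²) = √(3494.10086 + 1107.64360) = 67.836 km
D: √((0.012·111.32)² + (-0.143·102.72)²) = √(1.78447 + 215.76555) = 14.750 km
E: √((-0.317·111.32)² + (0.473·102.72)²) = √(1245.27400 + 2360.65381) = 60.049 km
F: √((-0.057·111.32)² + (0.234·102.72)²) = √(40.26207 + 577.75237) = 24.860 km
G: √((1.039·111.32)² + (0.019·102.72)²) = √(13377.57796 + 3.80905) = 115.678 km
H: √((0.523·111.32)² + (-0.674·102.72)²) = √(3389.61032 + 4793.24706) = 90.459 km
I: √((0.563·111.32)² + (1.028·102.72)²) = √(3927.92498 + 11150.54901) = 122.794 km
J: √((0.634·111.32)² + (0.622·102.72)²) = √(4981.09599 + 4082.16722) = 95.201 km
K: √((-0.535·111.32)² + (0.218·102.72)²) = √(3546.94096 + 501.44466) = 63.627 km
L: √((-0.262·111.32)² + (0.967·102.72)²) = √(850.64622 + 9866.49658) = 103.524 km
M: √((-0.815·111.32)² + (1.139·102.72)²) = √(8231.17079 + 13688.55072) = 148.053 km
N: √((-0.411·111.32)² + (-0.530·102.72)²) = √(2093.29309 + 2963.88781) = 71.114 km
O: √((0.661·111.32)² + (-0.260·102.72)²) = √(5414.38725 + 713.27453) = 78.279 km
Sorted: D (14.750 km) < F (24.860 km) < E (60.049 km) < K (63.627 km) < C (67.836 km) < N (71.114 km) < …

D, F, E, K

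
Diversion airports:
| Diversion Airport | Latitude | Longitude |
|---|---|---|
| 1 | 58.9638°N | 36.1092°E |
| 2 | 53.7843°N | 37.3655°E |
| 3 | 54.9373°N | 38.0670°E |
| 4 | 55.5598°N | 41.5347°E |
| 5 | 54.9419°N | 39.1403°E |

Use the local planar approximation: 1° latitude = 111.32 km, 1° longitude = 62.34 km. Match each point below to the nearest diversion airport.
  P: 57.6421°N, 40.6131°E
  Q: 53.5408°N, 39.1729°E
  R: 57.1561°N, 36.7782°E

P at 57.6421°N, 40.6131°E:
  1: √((1.3217·111.32)² + (-4.5039·62.34)²) = √(21647.720666 + 78833.548284) = 316.9878 km
  2: √((-3.8578·111.32)² + (-3.2476·62.34)²) = √(184427.556734 + 40988.182511) = 474.7797 km
  3: √((-2.7048·111.32)² + (-2.5461·62.34)²) = √(90660.207942 + 25193.268178) = 340.3726 km
  4: √((-2.0823·111.32)² + (0.9216·62.34)²) = √(53731.998452 + 3300.794812) = 238.8154 km
  5: √((-2.7002·111.32)² + (-1.4728·62.34)²) = √(90352.102105 + 8429.875233) = 314.2960 km
  → nearest: 4 (238.8154 km)
Q at 53.5408°N, 39.1729°E:
  1: √((5.4230·111.32)² + (-3.0637·62.34)²) = √(364439.635999 + 36477.584236) = 633.1802 km
  2: √((0.2435·111.32)² + (-1.8074·62.34)²) = √(734.758005 + 12695.276138) = 115.8880 km
  3: √((1.3965·111.32)² + (-1.1059·62.34)²) = √(24167.307912 + 4752.972615) = 170.0596 km
  4: √((2.0190·111.32)² + (2.3618·62.34)²) = √(50514.845986 + 21678.030971) = 268.6873 km
  5: √((1.4011·111.32)² + (-0.0326·62.34)²) = √(24326.781897 + 4.130178) = 155.9837 km
  → nearest: 2 (115.8880 km)
R at 57.1561°N, 36.7782°E:
  1: √((1.8077·111.32)² + (-0.6690·62.34)²) = √(40494.786293 + 1739.345394) = 205.5094 km
  2: √((-3.3718·111.32)² + (0.5873·62.34)²) = √(140886.703645 + 1340.459193) = 377.1302 km
  3: √((-2.2188·111.32)² + (1.2888·62.34)²) = √(61007.427114 + 6455.124913) = 259.7355 km
  4: √((-1.5963·111.32)² + (4.7565·62.34)²) = √(31577.331226 + 87924.234938) = 345.6900 km
  5: √((-2.2142·111.32)² + (2.3621·62.34)²) = √(60754.729025 + 21683.538484) = 287.1206 km
  → nearest: 1 (205.5094 km)

P→4; Q→2; R→1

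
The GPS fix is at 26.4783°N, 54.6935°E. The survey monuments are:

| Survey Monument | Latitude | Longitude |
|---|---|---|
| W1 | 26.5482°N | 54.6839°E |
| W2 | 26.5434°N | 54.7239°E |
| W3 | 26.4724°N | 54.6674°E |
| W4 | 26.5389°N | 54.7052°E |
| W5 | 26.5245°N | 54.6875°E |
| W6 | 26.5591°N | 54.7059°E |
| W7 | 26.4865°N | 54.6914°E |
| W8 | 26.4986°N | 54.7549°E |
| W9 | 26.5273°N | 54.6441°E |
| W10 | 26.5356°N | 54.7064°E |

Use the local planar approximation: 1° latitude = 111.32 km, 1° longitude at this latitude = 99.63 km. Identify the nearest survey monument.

W7

Distances from 26.4783°N, 54.6935°E:
W1: √((0.0699·111.32)² + (-0.0096·99.63)²) = √(60.548132 + 0.914793) = 7.8398 km
W2: √((0.0651·111.32)² + (0.0304·99.63)²) = √(52.518023 + 9.173339) = 7.8544 km
W3: √((-0.0059·111.32)² + (-0.0261·99.63)²) = √(0.431370 + 6.761784) = 2.6820 km
W4: √((0.0606·111.32)² + (0.0117·99.63)²) = √(45.508408 + 1.358789) = 6.8460 km
W5: √((0.0462·111.32)² + (-0.0060·99.63)²) = √(26.450284 + 0.357341) = 5.1776 km
W6: √((0.0808·111.32)² + (0.0124·99.63)²) = √(80.903837 + 1.526243) = 9.0791 km
W7: √((0.0082·111.32)² + (-0.0021·99.63)²) = √(0.833248 + 0.043774) = 0.9365 km
W8: √((0.0203·111.32)² + (0.0614·99.63)²) = √(5.106678 + 37.421139) = 6.5213 km
W9: √((0.0490·111.32)² + (-0.0494·99.63)²) = √(29.753534 + 24.223347) = 7.3469 km
W10: √((0.0573·111.32)² + (0.0129·99.63)²) = √(40.686997 + 1.651808) = 6.5068 km
Minimum: W7 at 0.9365 km.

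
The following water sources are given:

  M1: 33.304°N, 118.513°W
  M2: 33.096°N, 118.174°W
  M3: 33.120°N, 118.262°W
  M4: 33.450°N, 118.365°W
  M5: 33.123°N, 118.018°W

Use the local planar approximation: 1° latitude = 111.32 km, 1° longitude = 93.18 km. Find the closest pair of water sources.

Pairwise distances:
M1–M2: 39.166 km
M1–M3: 31.089 km
M1–M4: 21.315 km
M1–M5: 50.333 km
M2–M3: 8.624 km
M2–M4: 43.240 km
M2–M5: 14.844 km
M3–M4: 37.969 km
M3–M5: 22.738 km
M4–M5: 48.688 km
Closest pair: M2–M3 at 8.624 km.

M2 and M3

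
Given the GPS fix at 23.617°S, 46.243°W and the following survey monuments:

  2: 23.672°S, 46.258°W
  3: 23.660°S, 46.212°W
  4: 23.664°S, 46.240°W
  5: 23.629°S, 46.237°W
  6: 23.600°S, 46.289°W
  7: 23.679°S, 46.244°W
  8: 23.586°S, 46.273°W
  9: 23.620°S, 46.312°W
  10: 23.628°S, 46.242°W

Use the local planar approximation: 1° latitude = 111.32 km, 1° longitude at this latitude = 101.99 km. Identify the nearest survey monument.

Distances from 23.617°S, 46.243°W:
2: √((-0.055·111.32)² + (-0.015·101.99)²) = √(37.48623 + 2.34044) = 6.311 km
3: √((-0.043·111.32)² + (0.031·101.99)²) = √(22.91307 + 9.99628) = 5.737 km
4: √((-0.047·111.32)² + (0.003·101.99)²) = √(27.37424 + 0.09362) = 5.241 km
5: √((-0.012·111.32)² + (0.006·101.99)²) = √(1.78447 + 0.37447) = 1.469 km
6: √((0.017·111.32)² + (-0.046·101.99)²) = √(3.58133 + 22.01055) = 5.059 km
7: √((-0.062·111.32)² + (-0.001·101.99)²) = √(47.63540 + 0.01040) = 6.903 km
8: √((0.031·111.32)² + (-0.030·101.99)²) = √(11.90885 + 9.36176) = 4.612 km
9: √((-0.003·111.32)² + (-0.069·101.99)²) = √(0.11153 + 49.52373) = 7.045 km
10: √((-0.011·111.32)² + (0.001·101.99)²) = √(1.49945 + 0.01040) = 1.229 km
Minimum: 10 at 1.229 km.

10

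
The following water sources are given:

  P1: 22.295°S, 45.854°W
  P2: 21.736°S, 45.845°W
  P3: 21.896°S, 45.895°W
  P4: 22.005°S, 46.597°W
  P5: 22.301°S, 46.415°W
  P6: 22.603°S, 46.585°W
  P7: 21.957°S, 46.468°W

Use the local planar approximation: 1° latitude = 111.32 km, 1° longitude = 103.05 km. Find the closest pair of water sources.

P4 and P7

Pairwise distances:
P1–P2: 62.235 km
P1–P3: 44.617 km
P1–P4: 83.094 km
P1–P5: 57.815 km
P1–P6: 82.765 km
P1–P7: 73.615 km
P2–P3: 18.541 km
P2–P4: 83.078 km
P2–P5: 86.059 km
P2–P6: 123.005 km
P2–P7: 68.752 km
P3–P4: 73.352 km
P3–P5: 70.029 km
P3–P6: 106.066 km
P3–P7: 59.437 km
P4–P5: 37.914 km
P4–P6: 66.581 km
P4–P7: 14.327 km
P5–P6: 37.909 km
P5–P7: 38.682 km
P6–P7: 72.916 km
Closest pair: P4–P7 at 14.327 km.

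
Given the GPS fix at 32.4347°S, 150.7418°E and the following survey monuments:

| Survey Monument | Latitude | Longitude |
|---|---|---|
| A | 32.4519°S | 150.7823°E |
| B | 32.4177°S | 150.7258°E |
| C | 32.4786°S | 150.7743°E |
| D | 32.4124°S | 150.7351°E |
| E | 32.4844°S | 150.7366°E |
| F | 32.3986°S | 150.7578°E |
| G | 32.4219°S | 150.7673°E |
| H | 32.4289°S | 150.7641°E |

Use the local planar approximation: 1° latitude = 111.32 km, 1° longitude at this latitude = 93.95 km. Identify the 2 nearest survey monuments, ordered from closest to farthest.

H, B

Distances from 32.4347°S, 150.7418°E:
A: 4.2596 km
B: 2.4168 km
C: 5.7624 km
D: 2.5610 km
E: 5.5541 km
F: 4.2906 km
G: 2.7874 km
H: 2.1923 km
Sorted: H (2.1923 km) < B (2.4168 km) < D (2.5610 km) < G (2.7874 km) < …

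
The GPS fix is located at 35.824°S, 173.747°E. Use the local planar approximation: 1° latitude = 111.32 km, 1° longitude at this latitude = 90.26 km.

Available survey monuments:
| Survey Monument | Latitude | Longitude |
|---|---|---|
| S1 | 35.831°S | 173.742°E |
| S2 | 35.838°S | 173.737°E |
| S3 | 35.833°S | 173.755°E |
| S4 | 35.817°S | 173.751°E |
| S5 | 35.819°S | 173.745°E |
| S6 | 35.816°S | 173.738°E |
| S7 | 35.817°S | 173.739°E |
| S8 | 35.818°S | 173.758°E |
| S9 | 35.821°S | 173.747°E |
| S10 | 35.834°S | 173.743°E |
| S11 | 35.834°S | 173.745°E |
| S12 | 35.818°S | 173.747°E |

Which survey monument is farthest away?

Distances from 35.824°S, 173.747°E:
S1: √((-0.007·111.32)² + (-0.005·90.26)²) = √(0.60721 + 0.20367) = 0.900 km
S2: √((-0.014·111.32)² + (-0.010·90.26)²) = √(2.42886 + 0.81469) = 1.801 km
S3: √((-0.009·111.32)² + (0.008·90.26)²) = √(1.00376 + 0.52140) = 1.235 km
S4: √((0.007·111.32)² + (0.004·90.26)²) = √(0.60721 + 0.13035) = 0.859 km
S5: √((0.005·111.32)² + (-0.002·90.26)²) = √(0.30980 + 0.03259) = 0.585 km
S6: √((0.008·111.32)² + (-0.009·90.26)²) = √(0.79310 + 0.65990) = 1.205 km
S7: √((0.007·111.32)² + (-0.008·90.26)²) = √(0.60721 + 0.52140) = 1.062 km
S8: √((0.006·111.32)² + (0.011·90.26)²) = √(0.44612 + 0.98577) = 1.197 km
S9: √((0.003·111.32)² + (0.000·90.26)²) = √(0.11153 + 0.00000) = 0.334 km
S10: √((-0.010·111.32)² + (-0.004·90.26)²) = √(1.23921 + 0.13035) = 1.170 km
S11: √((-0.010·111.32)² + (-0.002·90.26)²) = √(1.23921 + 0.03259) = 1.128 km
S12: √((0.006·111.32)² + (0.000·90.26)²) = √(0.44612 + 0.00000) = 0.668 km
Maximum: S2 at 1.801 km.

S2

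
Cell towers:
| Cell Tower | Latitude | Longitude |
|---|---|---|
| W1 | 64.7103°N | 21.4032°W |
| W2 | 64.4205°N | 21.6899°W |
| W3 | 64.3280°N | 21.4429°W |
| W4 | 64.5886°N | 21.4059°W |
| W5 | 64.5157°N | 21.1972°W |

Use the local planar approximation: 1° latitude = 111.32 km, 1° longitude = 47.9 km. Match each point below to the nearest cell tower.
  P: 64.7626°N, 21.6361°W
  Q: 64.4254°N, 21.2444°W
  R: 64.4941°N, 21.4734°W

P at 64.7626°N, 21.6361°W:
  W1: √((-0.0523·111.32)² + (0.2329·47.9)²) = √(33.896103 + 124.454328) = 12.5837 km
  W2: √((-0.3421·111.32)² + (-0.0538·47.9)²) = √(1450.282290 + 6.641032) = 38.1697 km
  W3: √((-0.4346·111.32)² + (0.1932·47.9)²) = √(2340.592663 + 85.641698) = 49.2568 km
  W4: √((-0.1740·111.32)² + (0.2302·47.9)²) = √(375.184503 + 121.585466) = 22.2883 km
  W5: √((-0.2469·111.32)² + (0.4389·47.9)²) = √(755.420168 + 441.979563) = 34.6035 km
  → nearest: W1 (12.5837 km)
Q at 64.4254°N, 21.2444°W:
  W1: √((0.2849·111.32)² + (-0.1588·47.9)²) = √(1005.845538 + 57.859147) = 32.6145 km
  W2: √((-0.0049·111.32)² + (-0.4455·47.9)²) = √(0.297535 + 455.372126) = 21.3464 km
  W3: √((-0.0974·111.32)² + (-0.1985·47.9)²) = √(117.561281 + 90.404916) = 14.4210 km
  W4: √((0.1632·111.32)² + (-0.1615·47.9)²) = √(330.055295 + 59.843375) = 19.7459 km
  W5: √((0.0903·111.32)² + (0.0472·47.9)²) = √(101.046644 + 5.111578) = 10.3033 km
  → nearest: W5 (10.3033 km)
R at 64.4941°N, 21.4734°W:
  W1: √((0.2162·111.32)² + (0.0702·47.9)²) = √(579.238973 + 11.306944) = 24.3012 km
  W2: √((-0.0736·111.32)² + (-0.2165·47.9)²) = √(67.127740 + 107.544159) = 13.2163 km
  W3: √((-0.1661·111.32)² + (0.0305·47.9)²) = √(341.889419 + 2.134375) = 18.5479 km
  W4: √((0.0945·111.32)² + (0.0675·47.9)²) = √(110.664930 + 10.453906) = 11.0054 km
  W5: √((0.0216·111.32)² + (0.2762·47.9)²) = √(5.781678 + 175.032371) = 13.4467 km
  → nearest: W4 (11.0054 km)

P→W1; Q→W5; R→W4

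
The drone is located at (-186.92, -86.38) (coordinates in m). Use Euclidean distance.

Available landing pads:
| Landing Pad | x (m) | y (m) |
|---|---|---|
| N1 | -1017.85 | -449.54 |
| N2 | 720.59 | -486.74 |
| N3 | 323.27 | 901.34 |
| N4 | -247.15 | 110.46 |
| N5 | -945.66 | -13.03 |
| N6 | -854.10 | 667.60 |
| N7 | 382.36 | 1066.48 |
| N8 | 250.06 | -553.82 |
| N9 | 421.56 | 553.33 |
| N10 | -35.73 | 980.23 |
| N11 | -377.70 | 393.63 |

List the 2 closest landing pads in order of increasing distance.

Distances from (-186.92, -86.38):
N1: √((-830.93)² + (-363.16)²) = √(690444.6649 + 131885.1856) = 906.82 m
N2: √((907.51)² + (-400.36)²) = √(823574.4001 + 160288.1296) = 991.90 m
N3: √((510.19)² + (987.72)²) = √(260293.8361 + 975590.7984) = 1111.70 m
N4: √((-60.23)² + (196.84)²) = √(3627.6529 + 38745.9856) = 205.85 m
N5: √((-758.74)² + (73.35)²) = √(575686.3876 + 5380.2225) = 762.28 m
N6: √((-667.18)² + (753.98)²) = √(445129.1524 + 568485.8404) = 1006.78 m
N7: √((569.28)² + (1152.86)²) = √(324079.7184 + 1329086.1796) = 1285.75 m
N8: √((436.98)² + (-467.44)²) = √(190951.5204 + 218500.1536) = 639.88 m
N9: √((608.48)² + (639.71)²) = √(370247.9104 + 409228.8841) = 882.88 m
N10: √((151.19)² + (1066.61)²) = √(22858.4161 + 1137656.8921) = 1077.27 m
N11: √((-190.78)² + (480.01)²) = √(36397.0084 + 230409.6001) = 516.53 m
Sorted: N4 (205.85 m) < N11 (516.53 m) < N8 (639.88 m) < N5 (762.28 m) < …

N4, N11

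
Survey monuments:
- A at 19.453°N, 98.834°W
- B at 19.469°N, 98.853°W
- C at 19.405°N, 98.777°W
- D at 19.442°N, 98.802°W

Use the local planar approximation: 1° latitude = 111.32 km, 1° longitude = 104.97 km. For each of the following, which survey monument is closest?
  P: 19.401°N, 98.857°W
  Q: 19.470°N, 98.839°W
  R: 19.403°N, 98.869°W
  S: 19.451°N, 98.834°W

P→A; Q→B; R→A; S→A

P at 19.401°N, 98.857°W:
  A: √((0.052·111.32)² + (0.023·104.97)²) = √(33.50835 + 5.82889) = 6.272 km
  B: √((0.068·111.32)² + (0.004·104.97)²) = √(57.30127 + 0.17630) = 7.581 km
  C: √((0.004·111.32)² + (0.080·104.97)²) = √(0.19827 + 70.51969) = 8.409 km
  D: √((0.041·111.32)² + (0.055·104.97)²) = √(20.83119 + 33.33157) = 7.360 km
  → nearest: A (6.272 km)
Q at 19.470°N, 98.839°W:
  A: √((-0.017·111.32)² + (0.005·104.97)²) = √(3.58133 + 0.27547) = 1.964 km
  B: √((-0.001·111.32)² + (-0.014·104.97)²) = √(0.01239 + 2.15967) = 1.474 km
  C: √((-0.065·111.32)² + (0.062·104.97)²) = √(52.35680 + 42.35589) = 9.732 km
  D: √((-0.028·111.32)² + (0.037·104.97)²) = √(9.71544 + 15.08460) = 4.980 km
  → nearest: B (1.474 km)
R at 19.403°N, 98.869°W:
  A: √((0.050·111.32)² + (0.035·104.97)²) = √(30.98036 + 13.49791) = 6.669 km
  B: √((0.066·111.32)² + (0.016·104.97)²) = √(53.98017 + 2.82079) = 7.537 km
  C: √((0.002·111.32)² + (0.092·104.97)²) = √(0.04957 + 93.26228) = 9.660 km
  D: √((0.039·111.32)² + (0.067·104.97)²) = √(18.84845 + 49.46295) = 8.265 km
  → nearest: A (6.669 km)
S at 19.451°N, 98.834°W:
  A: √((0.002·111.32)² + (0.000·104.97)²) = √(0.04957 + 0.00000) = 0.223 km
  B: √((0.018·111.32)² + (-0.019·104.97)²) = √(4.01505 + 3.97775) = 2.827 km
  C: √((-0.046·111.32)² + (0.057·104.97)²) = √(26.22177 + 35.79976) = 7.875 km
  D: √((-0.009·111.32)² + (0.032·104.97)²) = √(1.00376 + 11.28315) = 3.505 km
  → nearest: A (0.223 km)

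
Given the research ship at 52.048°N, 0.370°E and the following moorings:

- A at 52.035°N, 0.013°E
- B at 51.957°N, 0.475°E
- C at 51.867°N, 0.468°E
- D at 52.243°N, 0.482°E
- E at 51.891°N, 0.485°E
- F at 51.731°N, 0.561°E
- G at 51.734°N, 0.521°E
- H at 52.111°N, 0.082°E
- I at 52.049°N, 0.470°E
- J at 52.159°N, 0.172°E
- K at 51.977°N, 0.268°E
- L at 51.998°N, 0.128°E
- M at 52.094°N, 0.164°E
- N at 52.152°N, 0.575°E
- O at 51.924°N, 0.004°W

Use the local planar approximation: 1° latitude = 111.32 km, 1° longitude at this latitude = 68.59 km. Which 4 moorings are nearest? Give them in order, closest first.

Distances from 52.048°N, 0.370°E:
A: 24.529 km
B: 12.429 km
C: 21.241 km
D: 23.027 km
E: 19.175 km
F: 37.642 km
G: 36.457 km
H: 20.962 km
I: 6.860 km
J: 18.361 km
K: 10.555 km
L: 17.507 km
M: 15.029 km
N: 18.214 km
O: 29.131 km
Sorted: I (6.860 km) < K (10.555 km) < B (12.429 km) < M (15.029 km) < L (17.507 km) < N (18.214 km) < …

I, K, B, M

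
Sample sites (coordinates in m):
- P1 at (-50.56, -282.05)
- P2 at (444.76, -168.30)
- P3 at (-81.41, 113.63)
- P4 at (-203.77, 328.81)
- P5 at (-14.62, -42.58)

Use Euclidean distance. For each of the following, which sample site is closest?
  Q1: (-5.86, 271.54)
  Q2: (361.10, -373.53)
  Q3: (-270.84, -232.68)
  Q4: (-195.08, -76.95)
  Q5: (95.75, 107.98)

Q1→P3; Q2→P2; Q3→P1; Q4→P5; Q5→P3

Q1 at (-5.86, 271.54):
  P1: 555.39 m
  P2: 629.70 m
  P3: 175.05 m
  P4: 206.03 m
  P5: 314.24 m
  → nearest: P3 (175.05 m)
Q2 at (361.10, -373.53):
  P1: 421.70 m
  P2: 221.63 m
  P3: 658.13 m
  P4: 901.31 m
  P5: 500.69 m
  → nearest: P2 (221.63 m)
Q3 at (-270.84, -232.68):
  P1: 225.74 m
  P2: 718.49 m
  P3: 394.73 m
  P4: 565.48 m
  P5: 319.04 m
  → nearest: P1 (225.74 m)
Q4 at (-195.08, -76.95):
  P1: 250.90 m
  P2: 646.33 m
  P3: 221.90 m
  P4: 405.85 m
  P5: 183.70 m
  → nearest: P5 (183.70 m)
Q5 at (95.75, 107.98):
  P1: 416.57 m
  P2: 445.13 m
  P3: 177.25 m
  P4: 372.13 m
  P5: 186.68 m
  → nearest: P3 (177.25 m)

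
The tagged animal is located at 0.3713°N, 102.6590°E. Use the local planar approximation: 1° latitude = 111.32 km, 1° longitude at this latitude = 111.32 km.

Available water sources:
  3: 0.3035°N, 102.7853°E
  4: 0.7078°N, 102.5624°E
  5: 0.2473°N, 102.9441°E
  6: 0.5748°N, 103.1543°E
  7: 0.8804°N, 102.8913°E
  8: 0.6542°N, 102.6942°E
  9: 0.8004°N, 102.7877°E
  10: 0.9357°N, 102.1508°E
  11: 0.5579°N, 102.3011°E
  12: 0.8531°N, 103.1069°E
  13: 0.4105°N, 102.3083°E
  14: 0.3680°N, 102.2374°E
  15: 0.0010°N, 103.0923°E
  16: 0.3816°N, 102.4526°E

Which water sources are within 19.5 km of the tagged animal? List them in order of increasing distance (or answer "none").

3

Distances from 0.3713°N, 102.6590°E:
3: √((-0.0678·111.32)² + (0.1263·111.32)²) = √(56.964696 + 197.675614) = 15.9575 km
4: √((0.3365·111.32)² + (-0.0966·111.32)²) = √(1403.190166 + 115.638020) = 38.9721 km
5: √((-0.1240·111.32)² + (0.2851·111.32)²) = √(190.541582 + 1007.258242) = 34.6092 km
6: √((0.2035·111.32)² + (0.4953·111.32)²) = √(513.186499 + 3040.066273) = 59.6092 km
7: √((0.5091·111.32)² + (0.2323·111.32)²) = √(3211.830289 + 668.720774) = 62.2941 km
8: √((0.2829·111.32)² + (0.0352·111.32)²) = √(991.773021 + 15.354360) = 31.7353 km
9: √((0.4291·111.32)² + (0.1287·111.32)²) = √(2281.725649 + 205.259605) = 49.8697 km
10: √((0.5644·111.32)² + (-0.5082·111.32)²) = √(3947.484246 + 3200.484415) = 84.5457 km
11: √((0.1866·111.32)² + (-0.3579·111.32)²) = √(431.488946 + 1587.339385) = 44.9314 km
12: √((0.4818·111.32)² + (0.4479·111.32)²) = √(2876.603382 + 2486.042336) = 73.2301 km
13: √((0.0392·111.32)² + (-0.3507·111.32)²) = √(19.042262 + 1524.115666) = 39.2830 km
14: √((-0.0033·111.32)² + (-0.4216·111.32)²) = √(0.134950 + 2202.660683) = 46.9339 km
15: √((-0.3703·111.32)² + (0.4333·111.32)²) = √(1699.236465 + 2326.610980) = 63.4496 km
16: √((0.0103·111.32)² + (-0.2064·111.32)²) = √(1.314682 + 527.917163) = 23.0050 km
Threshold 19.5 km: 3 (15.9575 km) is within range.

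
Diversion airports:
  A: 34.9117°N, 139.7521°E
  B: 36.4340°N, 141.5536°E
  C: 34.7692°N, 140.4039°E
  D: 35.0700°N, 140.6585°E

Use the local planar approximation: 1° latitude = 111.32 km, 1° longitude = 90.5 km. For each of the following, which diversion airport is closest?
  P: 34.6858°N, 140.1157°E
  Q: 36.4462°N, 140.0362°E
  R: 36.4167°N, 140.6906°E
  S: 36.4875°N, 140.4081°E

P→C; Q→B; R→B; S→B

P at 34.6858°N, 140.1157°E:
  A: 41.4146 km
  B: 234.1083 km
  C: 27.6852 km
  D: 65.1330 km
  → nearest: C (27.6852 km)
Q at 36.4462°N, 140.0362°E:
  A: 172.7447 km
  B: 137.3314 km
  C: 189.6263 km
  D: 163.2224 km
  → nearest: B (137.3314 km)
R at 36.4167°N, 140.6906°E:
  A: 187.8359 km
  B: 78.1252 km
  C: 185.2260 km
  D: 149.9428 km
  → nearest: B (78.1252 km)
S at 36.4875°N, 140.4081°E:
  A: 185.1919 km
  B: 103.8387 km
  C: 191.2815 km
  D: 159.4150 km
  → nearest: B (103.8387 km)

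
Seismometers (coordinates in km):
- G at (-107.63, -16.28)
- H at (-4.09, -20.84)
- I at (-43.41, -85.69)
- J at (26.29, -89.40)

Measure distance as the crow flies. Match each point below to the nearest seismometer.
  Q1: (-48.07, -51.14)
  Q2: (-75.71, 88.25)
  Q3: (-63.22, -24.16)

Q1 at (-48.07, -51.14):
  G: 69.01 km
  H: 53.41 km
  I: 34.86 km
  J: 83.63 km
  → nearest: I (34.86 km)
Q2 at (-75.71, 88.25):
  G: 109.30 km
  H: 130.50 km
  I: 176.91 km
  J: 204.85 km
  → nearest: G (109.30 km)
Q3 at (-63.22, -24.16):
  G: 45.10 km
  H: 59.22 km
  I: 64.64 km
  J: 110.76 km
  → nearest: G (45.10 km)

Q1→I; Q2→G; Q3→G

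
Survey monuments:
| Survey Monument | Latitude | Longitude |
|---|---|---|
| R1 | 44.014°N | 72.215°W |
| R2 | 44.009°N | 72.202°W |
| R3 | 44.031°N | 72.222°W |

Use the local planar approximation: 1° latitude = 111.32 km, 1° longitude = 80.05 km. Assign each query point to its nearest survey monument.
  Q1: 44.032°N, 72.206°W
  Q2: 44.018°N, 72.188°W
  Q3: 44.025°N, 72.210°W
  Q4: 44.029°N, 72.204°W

Q1→R3; Q2→R2; Q3→R3; Q4→R3

Q1 at 44.032°N, 72.206°W:
  R1: √((-0.018·111.32)² + (-0.009·80.05)²) = √(4.01505 + 0.51905) = 2.129 km
  R2: √((-0.023·111.32)² + (0.004·80.05)²) = √(6.55544 + 0.10253) = 2.580 km
  R3: √((-0.001·111.32)² + (-0.016·80.05)²) = √(0.01239 + 1.64045) = 1.286 km
  → nearest: R3 (1.286 km)
Q2 at 44.018°N, 72.188°W:
  R1: √((-0.004·111.32)² + (-0.027·80.05)²) = √(0.19827 + 4.67143) = 2.207 km
  R2: √((-0.009·111.32)² + (-0.014·80.05)²) = √(1.00376 + 1.25597) = 1.503 km
  R3: √((0.013·111.32)² + (-0.034·80.05)²) = √(2.09427 + 7.40765) = 3.083 km
  → nearest: R2 (1.503 km)
Q3 at 44.025°N, 72.210°W:
  R1: √((-0.011·111.32)² + (-0.005·80.05)²) = √(1.49945 + 0.16020) = 1.288 km
  R2: √((-0.016·111.32)² + (0.008·80.05)²) = √(3.17239 + 0.41011) = 1.893 km
  R3: √((0.006·111.32)² + (-0.012·80.05)²) = √(0.44612 + 0.92275) = 1.170 km
  → nearest: R3 (1.170 km)
Q4 at 44.029°N, 72.204°W:
  R1: √((-0.015·111.32)² + (-0.011·80.05)²) = √(2.78823 + 0.77537) = 1.888 km
  R2: √((-0.020·111.32)² + (0.002·80.05)²) = √(4.95686 + 0.02563) = 2.232 km
  R3: √((0.002·111.32)² + (-0.018·80.05)²) = √(0.04957 + 2.07619) = 1.458 km
  → nearest: R3 (1.458 km)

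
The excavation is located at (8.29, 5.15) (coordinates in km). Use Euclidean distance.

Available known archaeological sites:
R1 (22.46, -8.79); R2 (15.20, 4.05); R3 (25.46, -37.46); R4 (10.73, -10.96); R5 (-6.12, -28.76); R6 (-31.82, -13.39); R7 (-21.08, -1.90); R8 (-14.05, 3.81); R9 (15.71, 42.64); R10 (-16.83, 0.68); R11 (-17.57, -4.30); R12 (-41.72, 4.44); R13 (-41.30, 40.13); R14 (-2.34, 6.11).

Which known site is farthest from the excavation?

Distances from (8.29, 5.15):
R1: 19.88 km
R2: 7.00 km
R3: 45.94 km
R4: 16.29 km
R5: 36.84 km
R6: 44.19 km
R7: 30.20 km
R8: 22.38 km
R9: 38.22 km
R10: 25.51 km
R11: 27.53 km
R12: 50.02 km
R13: 60.69 km
R14: 10.67 km
Maximum: R13 at 60.69 km.

R13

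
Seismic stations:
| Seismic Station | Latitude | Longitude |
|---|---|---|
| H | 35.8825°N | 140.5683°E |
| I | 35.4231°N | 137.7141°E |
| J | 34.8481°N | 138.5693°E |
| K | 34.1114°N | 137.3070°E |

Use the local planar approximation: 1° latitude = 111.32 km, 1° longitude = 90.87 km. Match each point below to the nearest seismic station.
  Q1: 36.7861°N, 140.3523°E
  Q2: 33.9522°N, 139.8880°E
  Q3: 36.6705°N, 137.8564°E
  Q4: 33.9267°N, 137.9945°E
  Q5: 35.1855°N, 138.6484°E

Q1→H; Q2→J; Q3→I; Q4→K; Q5→J

Q1 at 36.7861°N, 140.3523°E:
  H: √((-0.9036·111.32)² + (0.2160·90.87)²) = √(10118.097029 + 385.255244) = 102.4859 km
  I: √((-1.3630·111.32)² + (-2.6382·90.87)²) = √(23021.737994 + 57472.023484) = 283.7142 km
  J: √((-1.9380·111.32)² + (-1.7830·90.87)²) = √(46542.953680 + 26250.872490) = 269.8033 km
  K: √((-2.6747·111.32)² + (-3.0453·90.87)²) = √(88653.635688 + 76577.506545) = 406.4863 km
  → nearest: H (102.4859 km)
Q2 at 33.9522°N, 139.8880°E:
  H: √((1.9303·111.32)² + (0.6803·90.87)²) = √(46173.842442 + 3821.571575) = 223.5965 km
  I: √((1.4709·111.32)² + (-2.1739·90.87)²) = √(26810.980159 + 39022.957524) = 256.5812 km
  J: √((0.8959·111.32)² + (-1.3187·90.87)²) = √(9946.389645 + 14359.293369) = 155.9028 km
  K: √((0.1592·111.32)² + (-2.5810·90.87)²) = √(314.074388 + 55006.886688) = 235.2041 km
  → nearest: J (155.9028 km)
Q3 at 36.6705°N, 137.8564°E:
  H: √((-0.7880·111.32)² + (2.7119·90.87)²) = √(7694.826470 + 60727.918880) = 261.5774 km
  I: √((-1.2474·111.32)² + (-0.1423·90.87)²) = √(19282.257345 + 167.205615) = 139.4613 km
  J: √((-1.8224·111.32)² + (0.7129·90.87)²) = √(41156.061621 + 4196.606853) = 212.9617 km
  K: √((-2.5591·111.32)² + (-0.5494·90.87)²) = √(81156.051478 + 2492.403579) = 289.2204 km
  → nearest: I (139.4613 km)
Q4 at 33.9267°N, 137.9945°E:
  H: √((1.9558·111.32)² + (2.5738·90.87)²) = √(47401.848609 + 54700.418520) = 319.5345 km
  I: √((1.4964·111.32)² + (-0.2804·90.87)²) = √(27748.645864 + 649.227750) = 168.5167 km
  J: √((0.9214·111.32)² + (0.5748·90.87)²) = √(10520.655775 + 2728.189763) = 115.1036 km
  K: √((0.1847·111.32)² + (-0.6875·90.87)²) = √(422.746661 + 3902.891347) = 65.7696 km
  → nearest: K (65.7696 km)
Q5 at 35.1855°N, 138.6484°E:
  H: √((0.6970·111.32)² + (1.9199·90.87)²) = √(6020.214307 + 30436.749734) = 190.9371 km
  I: √((0.2376·111.32)² + (-0.9343·90.87)²) = √(699.583033 + 7207.983002) = 88.9245 km
  J: √((-0.3374·111.32)² + (-0.0791·90.87)²) = √(1410.706125 + 51.664713) = 38.2410 km
  K: √((-1.0741·111.32)² + (-1.3414·90.87)²) = √(14296.700803 + 14857.907837) = 170.7472 km
  → nearest: J (38.2410 km)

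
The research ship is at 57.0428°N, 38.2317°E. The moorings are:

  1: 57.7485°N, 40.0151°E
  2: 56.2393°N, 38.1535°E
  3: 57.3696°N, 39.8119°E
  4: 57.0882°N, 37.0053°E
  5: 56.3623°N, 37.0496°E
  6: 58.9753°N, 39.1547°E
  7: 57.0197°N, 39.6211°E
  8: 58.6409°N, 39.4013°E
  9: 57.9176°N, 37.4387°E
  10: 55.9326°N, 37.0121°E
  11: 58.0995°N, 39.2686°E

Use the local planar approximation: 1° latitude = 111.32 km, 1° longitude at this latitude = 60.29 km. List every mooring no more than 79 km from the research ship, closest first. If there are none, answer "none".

Distances from 57.0428°N, 38.2317°E:
1: 133.1625 km
2: 89.5698 km
3: 101.9798 km
4: 74.1122 km
5: 104.0087 km
6: 222.2067 km
7: 83.8064 km
8: 191.3661 km
9: 108.4859 km
10: 143.8071 km
11: 133.2116 km
Threshold 79 km: 4 (74.1122 km) is within range.

4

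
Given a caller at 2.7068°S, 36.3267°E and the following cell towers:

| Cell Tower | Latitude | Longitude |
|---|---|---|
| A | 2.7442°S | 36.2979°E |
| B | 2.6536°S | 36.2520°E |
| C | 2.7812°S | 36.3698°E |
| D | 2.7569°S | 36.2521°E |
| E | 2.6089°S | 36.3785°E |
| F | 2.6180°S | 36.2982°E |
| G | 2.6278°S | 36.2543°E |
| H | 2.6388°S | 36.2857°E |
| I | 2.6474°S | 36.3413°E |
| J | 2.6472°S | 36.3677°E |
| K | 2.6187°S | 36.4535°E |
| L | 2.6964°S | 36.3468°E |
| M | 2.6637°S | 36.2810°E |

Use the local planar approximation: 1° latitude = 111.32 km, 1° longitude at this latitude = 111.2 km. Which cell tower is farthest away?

K

Distances from 2.7068°S, 36.3267°E:
A: √((-0.0374·111.32)² + (-0.0288·111.2)²) = √(17.333633 + 10.256391) = 5.2526 km
B: √((0.0532·111.32)² + (-0.0747·111.2)²) = √(35.072737 + 69.000268) = 10.2016 km
C: √((-0.0744·111.32)² + (0.0431·111.2)²) = √(68.594969 + 22.970165) = 9.5690 km
D: √((-0.0501·111.32)² + (-0.0746·111.2)²) = √(31.104401 + 68.815652) = 9.9960 km
E: √((0.0979·111.32)² + (0.0518·111.2)²) = √(118.771374 + 33.179443) = 12.3268 km
F: √((0.0888·111.32)² + (-0.0285·111.2)²) = √(97.717495 + 10.043829) = 10.3808 km
G: √((0.0790·111.32)² + (-0.0724·111.2)²) = √(77.339361 + 64.816669) = 11.9229 km
H: √((0.0680·111.32)² + (-0.0410·111.2)²) = √(57.301266 + 20.786305) = 8.8367 km
I: √((0.0594·111.32)² + (0.0146·111.2)²) = √(43.723940 + 2.635817) = 6.8088 km
J: √((0.0596·111.32)² + (0.0410·111.2)²) = √(44.018873 + 20.786305) = 8.0502 km
K: √((0.0881·111.32)² + (0.1268·111.2)²) = √(96.182976 + 198.814512) = 17.1755 km
L: √((0.0104·111.32)² + (0.0201·111.2)²) = √(1.340334 + 4.995761) = 2.5172 km
M: √((0.0431·111.32)² + (-0.0457·111.2)²) = √(23.019768 + 25.825098) = 6.9889 km
Maximum: K at 17.1755 km.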